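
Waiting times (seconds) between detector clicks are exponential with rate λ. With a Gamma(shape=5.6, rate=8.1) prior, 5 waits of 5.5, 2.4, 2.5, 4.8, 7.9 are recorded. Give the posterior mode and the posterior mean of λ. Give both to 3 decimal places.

Σ times = 23.1. Posterior: Gamma(shape = 5.6+5 = 10.6, rate = 8.1+23.1 = 31.2).
Mode = (α−1)/β = 9.6/31.2 = 0.308.
Mean = α/β = 10.6/31.2 = 0.340.

λ_MAP = 0.308, E[λ|data] = 0.340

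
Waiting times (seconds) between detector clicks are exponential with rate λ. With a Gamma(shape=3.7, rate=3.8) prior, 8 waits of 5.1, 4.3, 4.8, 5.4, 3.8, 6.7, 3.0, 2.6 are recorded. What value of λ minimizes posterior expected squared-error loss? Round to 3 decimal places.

Σ times = 35.7. Posterior: Gamma(shape = 3.7+8 = 11.7, rate = 3.8+35.7 = 39.5).
Mode = (α−1)/β = 10.7/39.5 = 0.271.
Mean = α/β = 11.7/39.5 = 0.296.
Squared-error loss ⇒ the optimal estimator is the posterior mean.

0.296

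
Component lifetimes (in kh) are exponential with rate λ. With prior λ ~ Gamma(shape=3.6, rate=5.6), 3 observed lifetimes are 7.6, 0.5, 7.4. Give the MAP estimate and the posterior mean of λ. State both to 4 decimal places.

MAP = 0.2654; posterior mean = 0.3128

Σ times = 15.5. Posterior: Gamma(shape = 3.6+3 = 6.6, rate = 5.6+15.5 = 21.1).
Mode = (α−1)/β = 5.6/21.1 = 0.2654.
Mean = α/β = 6.6/21.1 = 0.3128.
Right-skewed posterior ⇒ mode < mean.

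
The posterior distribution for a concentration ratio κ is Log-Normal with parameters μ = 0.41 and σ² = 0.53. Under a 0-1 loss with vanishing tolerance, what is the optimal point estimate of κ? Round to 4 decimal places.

Mode = exp(μ − σ²) = exp(-0.12) = 0.8869.
Mean = exp(μ + σ²/2) = exp(0.675) = 1.9640.
This is the posterior mode — the MAP estimate.

0.8869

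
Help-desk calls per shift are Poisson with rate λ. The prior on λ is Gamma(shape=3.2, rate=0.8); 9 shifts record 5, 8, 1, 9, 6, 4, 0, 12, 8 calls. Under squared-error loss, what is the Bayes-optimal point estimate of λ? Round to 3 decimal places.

Σ counts = 53. Posterior: Gamma(shape = 3.2+53 = 56.2, rate = 0.8+9 = 9.8).
Mode = (α−1)/β = 55.2/9.8 = 5.633.
Mean = α/β = 56.2/9.8 = 5.735.
Squared-error loss ⇒ the optimal estimator is the posterior mean.

5.735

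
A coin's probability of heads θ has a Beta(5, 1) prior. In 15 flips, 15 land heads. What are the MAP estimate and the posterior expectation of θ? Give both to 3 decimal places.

MAP estimate = 1.000, posterior expectation = 0.952

Posterior: Beta(5+15, 1+0) = Beta(20, 1).
Since β = 1 ≤ 1 and α > 1, the Beta density is monotone increasing on [0,1]; the mode is at 1.
Mean = 20/(20+1) = 0.952.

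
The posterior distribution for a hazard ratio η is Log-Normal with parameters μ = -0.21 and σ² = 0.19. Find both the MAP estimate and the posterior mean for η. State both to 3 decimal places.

Mode = exp(μ − σ²) = exp(-0.40) = 0.670.
Mean = exp(μ + σ²/2) = exp(-0.115) = 0.891.
Right-skewed posterior ⇒ mode < mean.

MAP = 0.670, posterior mean = 0.891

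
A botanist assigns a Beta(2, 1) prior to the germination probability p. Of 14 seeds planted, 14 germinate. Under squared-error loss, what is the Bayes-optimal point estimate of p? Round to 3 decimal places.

0.941

Posterior: Beta(2+14, 1+0) = Beta(16, 1).
Since β = 1 ≤ 1 and α > 1, the Beta density is monotone increasing on [0,1]; the mode is at 1.
Mean = 16/(16+1) = 0.941.
Squared-error loss ⇒ the optimal estimator is the posterior mean.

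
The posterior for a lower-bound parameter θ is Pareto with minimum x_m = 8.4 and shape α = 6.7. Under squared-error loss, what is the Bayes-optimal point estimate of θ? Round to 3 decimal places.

The Pareto density is strictly decreasing on [x_m, ∞), so the mode is x_m = 8.400.
Mean = α·x_m/(α−1) = 6.7·8.4/5.7 = 9.874.
Squared-error loss ⇒ the optimal estimator is the posterior mean.

9.874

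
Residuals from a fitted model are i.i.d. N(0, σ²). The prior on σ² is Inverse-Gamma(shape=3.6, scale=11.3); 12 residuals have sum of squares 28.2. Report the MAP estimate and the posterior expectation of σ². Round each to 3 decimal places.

Posterior: Inverse-Gamma(shape = 3.6+12/2 = 9.6, scale = 11.3+28.2/2 = 25.4).
Mode = β/(α+1) = 25.4/10.6 = 2.396.
Mean = β/(α−1) = 25.4/8.6 = 2.953.

MAP = 2.396, posterior mean = 2.953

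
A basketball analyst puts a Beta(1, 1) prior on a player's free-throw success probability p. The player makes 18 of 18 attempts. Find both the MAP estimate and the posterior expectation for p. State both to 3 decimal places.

MAP: 1.000. Posterior mean: 0.950.

Posterior: Beta(1+18, 1+0) = Beta(19, 1).
Since β = 1 ≤ 1 and α > 1, the Beta density is monotone increasing on [0,1]; the mode is at 1.
Mean = 19/(19+1) = 0.950.
The posterior is left-skewed, so the mode exceeds the mean.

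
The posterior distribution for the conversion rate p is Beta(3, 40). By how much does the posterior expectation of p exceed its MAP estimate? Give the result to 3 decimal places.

Mode = (3−1)/(3+40−2) = 2/41 = 0.049.
Mean = 3/(3+40) = 3/43 = 0.070.
Difference = 0.070 − 0.049 = 0.021.

0.021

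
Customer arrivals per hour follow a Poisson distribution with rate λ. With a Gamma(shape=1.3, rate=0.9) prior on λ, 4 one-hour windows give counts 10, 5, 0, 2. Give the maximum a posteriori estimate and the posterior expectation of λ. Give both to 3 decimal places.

λ_MAP = 3.531, E[λ|data] = 3.735

Σ counts = 17. Posterior: Gamma(shape = 1.3+17 = 18.3, rate = 0.9+4 = 4.9).
Mode = (α−1)/β = 17.3/4.9 = 3.531.
Mean = α/β = 18.3/4.9 = 3.735.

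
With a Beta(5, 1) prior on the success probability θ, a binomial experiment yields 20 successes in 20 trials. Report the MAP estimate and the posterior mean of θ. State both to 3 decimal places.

MAP: 1.000. Posterior mean: 0.962.

Posterior: Beta(5+20, 1+0) = Beta(25, 1).
Since β = 1 ≤ 1 and α > 1, the Beta density is monotone increasing on [0,1]; the mode is at 1.
Mean = 25/(25+1) = 0.962.
The posterior is left-skewed, so the mode exceeds the mean.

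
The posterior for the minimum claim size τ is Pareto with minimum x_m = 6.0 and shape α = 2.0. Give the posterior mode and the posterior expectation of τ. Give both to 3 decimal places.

The Pareto density is strictly decreasing on [x_m, ∞), so the mode is x_m = 6.000.
Mean = α·x_m/(α−1) = 2.0·6.0/1.0 = 12.000.
Right-skewed posterior ⇒ mode < mean.

MAP = 6.000, posterior mean = 12.000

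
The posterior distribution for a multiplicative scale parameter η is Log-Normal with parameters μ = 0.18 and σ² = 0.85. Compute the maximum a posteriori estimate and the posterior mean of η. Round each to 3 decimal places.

MAP = 0.512, posterior mean = 1.831

Mode = exp(μ − σ²) = exp(-0.67) = 0.512.
Mean = exp(μ + σ²/2) = exp(0.605) = 1.831.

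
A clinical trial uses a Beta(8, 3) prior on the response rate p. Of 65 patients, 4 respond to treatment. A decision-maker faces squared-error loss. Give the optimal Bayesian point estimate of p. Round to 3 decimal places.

Posterior: Beta(8+4, 3+61) = Beta(12, 64).
Mode = (12−1)/(12+64−2) = 11/74 = 0.149.
Mean = 12/(12+64) = 12/76 = 0.158.
Squared-error loss ⇒ the optimal estimator is the posterior mean.

0.158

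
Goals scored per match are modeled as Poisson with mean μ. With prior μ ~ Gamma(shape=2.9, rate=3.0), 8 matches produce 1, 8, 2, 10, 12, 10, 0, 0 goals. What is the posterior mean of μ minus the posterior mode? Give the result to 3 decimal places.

Σ counts = 43. Posterior: Gamma(shape = 2.9+43 = 45.9, rate = 3.0+8 = 11.0).
Mode = (α−1)/β = 44.9/11.0 = 4.082.
Mean = α/β = 45.9/11.0 = 4.173.
Difference = 4.173 − 4.082 = 0.091.
The mean is pulled above the mode by the posterior's right skew.

0.091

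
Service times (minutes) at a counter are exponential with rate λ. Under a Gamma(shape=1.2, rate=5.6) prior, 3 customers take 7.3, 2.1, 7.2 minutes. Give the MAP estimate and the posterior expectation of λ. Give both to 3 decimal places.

MAP estimate = 0.144, posterior expectation = 0.189

Σ times = 16.6. Posterior: Gamma(shape = 1.2+3 = 4.2, rate = 5.6+16.6 = 22.2).
Mode = (α−1)/β = 3.2/22.2 = 0.144.
Mean = α/β = 4.2/22.2 = 0.189.
The mean is pulled above the mode by the posterior's right skew.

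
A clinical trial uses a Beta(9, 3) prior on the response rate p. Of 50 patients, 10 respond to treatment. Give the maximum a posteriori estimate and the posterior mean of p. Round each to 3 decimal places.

Posterior: Beta(9+10, 3+40) = Beta(19, 43).
Mode = (19−1)/(19+43−2) = 18/60 = 0.300.
Mean = 19/(19+43) = 19/62 = 0.306.

maximum a posteriori estimate = 0.300, posterior mean = 0.306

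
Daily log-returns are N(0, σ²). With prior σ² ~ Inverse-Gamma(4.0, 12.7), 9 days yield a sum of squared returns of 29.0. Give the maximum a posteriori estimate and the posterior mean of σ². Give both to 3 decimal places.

MAP: 2.863. Posterior mean: 3.627.

Posterior: Inverse-Gamma(shape = 4.0+9/2 = 8.5, scale = 12.7+29.0/2 = 27.2).
Mode = β/(α+1) = 27.2/9.5 = 2.863.
Mean = β/(α−1) = 27.2/7.5 = 3.627.
The posterior is right-skewed, so the mean exceeds the mode.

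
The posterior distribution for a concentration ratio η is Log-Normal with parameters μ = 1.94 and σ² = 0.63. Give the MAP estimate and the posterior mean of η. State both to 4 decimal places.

Mode = exp(μ − σ²) = exp(1.31) = 3.7062.
Mean = exp(μ + σ²/2) = exp(2.255) = 9.5353.
The posterior is right-skewed, so the mean exceeds the mode.

MAP = 3.7062, posterior mean = 9.5353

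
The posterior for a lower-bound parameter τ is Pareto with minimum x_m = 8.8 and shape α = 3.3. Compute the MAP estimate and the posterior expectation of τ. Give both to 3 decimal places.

τ_MAP = 8.800, E[τ|data] = 12.626

The Pareto density is strictly decreasing on [x_m, ∞), so the mode is x_m = 8.800.
Mean = α·x_m/(α−1) = 3.3·8.8/2.3 = 12.626.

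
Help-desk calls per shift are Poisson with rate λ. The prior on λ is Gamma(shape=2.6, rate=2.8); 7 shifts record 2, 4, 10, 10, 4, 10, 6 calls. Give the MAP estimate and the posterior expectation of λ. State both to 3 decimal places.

MAP estimate = 4.857, posterior expectation = 4.959

Σ counts = 46. Posterior: Gamma(shape = 2.6+46 = 48.6, rate = 2.8+7 = 9.8).
Mode = (α−1)/β = 47.6/9.8 = 4.857.
Mean = α/β = 48.6/9.8 = 4.959.
Mean > mode: the posterior has a right tail.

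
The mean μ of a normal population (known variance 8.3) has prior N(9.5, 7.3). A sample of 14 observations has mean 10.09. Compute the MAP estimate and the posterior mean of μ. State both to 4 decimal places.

MAP: 10.0457. Posterior mean: 10.0457.

Posterior for μ is Normal. Precision-weighted mean: (1/7.3·9.5 + 14/8.3·10.09) / (1/7.3 + 14/8.3) = 10.0457.
A Normal posterior is symmetric, so mode = mean.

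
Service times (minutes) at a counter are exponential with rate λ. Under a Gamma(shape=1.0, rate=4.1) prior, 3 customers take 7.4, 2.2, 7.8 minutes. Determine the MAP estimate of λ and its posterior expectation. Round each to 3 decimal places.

MAP = 0.140; posterior mean = 0.186

Σ times = 17.4. Posterior: Gamma(shape = 1.0+3 = 4.0, rate = 4.1+17.4 = 21.5).
Mode = (α−1)/β = 3.0/21.5 = 0.140.
Mean = α/β = 4.0/21.5 = 0.186.
The mean is pulled above the mode by the posterior's right skew.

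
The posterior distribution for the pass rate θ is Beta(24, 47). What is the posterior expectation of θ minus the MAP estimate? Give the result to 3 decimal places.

0.005

Mode = (24−1)/(24+47−2) = 23/69 = 0.333.
Mean = 24/(24+47) = 24/71 = 0.338.
Difference = 0.338 − 0.333 = 0.005.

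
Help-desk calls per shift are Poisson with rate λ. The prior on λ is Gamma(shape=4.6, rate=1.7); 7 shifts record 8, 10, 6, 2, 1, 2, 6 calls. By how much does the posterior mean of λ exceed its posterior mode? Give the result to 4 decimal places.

0.1149

Σ counts = 35. Posterior: Gamma(shape = 4.6+35 = 39.6, rate = 1.7+7 = 8.7).
Mode = (α−1)/β = 38.6/8.7 = 4.4368.
Mean = α/β = 39.6/8.7 = 4.5517.
Difference = 4.5517 − 4.4368 = 0.1149.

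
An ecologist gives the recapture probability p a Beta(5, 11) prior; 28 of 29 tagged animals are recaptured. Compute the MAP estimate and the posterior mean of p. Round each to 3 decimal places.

Posterior: Beta(5+28, 11+1) = Beta(33, 12).
Mode = (33−1)/(33+12−2) = 32/43 = 0.744.
Mean = 33/(33+12) = 33/45 = 0.733.
Left-skewed posterior ⇒ mean < mode.

MAP estimate = 0.744, posterior mean = 0.733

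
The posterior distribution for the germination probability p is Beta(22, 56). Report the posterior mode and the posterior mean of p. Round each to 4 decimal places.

Mode = (22−1)/(22+56−2) = 21/76 = 0.2763.
Mean = 22/(22+56) = 22/78 = 0.2821.
Mean > mode: the posterior has a right tail.

MAP = 0.2763, posterior mean = 0.2821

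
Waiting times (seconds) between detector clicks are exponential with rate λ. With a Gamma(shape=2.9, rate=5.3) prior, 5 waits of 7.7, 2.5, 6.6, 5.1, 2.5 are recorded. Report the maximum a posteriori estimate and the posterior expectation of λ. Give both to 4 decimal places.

Σ times = 24.4. Posterior: Gamma(shape = 2.9+5 = 7.9, rate = 5.3+24.4 = 29.7).
Mode = (α−1)/β = 6.9/29.7 = 0.2323.
Mean = α/β = 7.9/29.7 = 0.2660.
Right-skewed posterior ⇒ mode < mean.

MAP = 0.2323; posterior mean = 0.2660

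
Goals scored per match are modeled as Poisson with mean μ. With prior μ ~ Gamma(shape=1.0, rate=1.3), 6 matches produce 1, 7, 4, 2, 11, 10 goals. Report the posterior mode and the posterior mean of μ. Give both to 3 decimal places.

MAP = 4.795, posterior mean = 4.932

Σ counts = 35. Posterior: Gamma(shape = 1.0+35 = 36.0, rate = 1.3+6 = 7.3).
Mode = (α−1)/β = 35.0/7.3 = 4.795.
Mean = α/β = 36.0/7.3 = 4.932.
The mean is pulled above the mode by the posterior's right skew.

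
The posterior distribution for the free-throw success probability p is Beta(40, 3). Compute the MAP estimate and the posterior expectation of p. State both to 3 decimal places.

Mode = (40−1)/(40+3−2) = 39/41 = 0.951.
Mean = 40/(40+3) = 40/43 = 0.930.
Mode > mean: the posterior has a left tail.

p_MAP = 0.951, E[p|data] = 0.930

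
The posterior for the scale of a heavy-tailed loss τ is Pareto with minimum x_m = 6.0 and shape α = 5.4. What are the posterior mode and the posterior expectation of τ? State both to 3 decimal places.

The Pareto density is strictly decreasing on [x_m, ∞), so the mode is x_m = 6.000.
Mean = α·x_m/(α−1) = 5.4·6.0/4.4 = 7.364.

posterior mode = 6.000, posterior expectation = 7.364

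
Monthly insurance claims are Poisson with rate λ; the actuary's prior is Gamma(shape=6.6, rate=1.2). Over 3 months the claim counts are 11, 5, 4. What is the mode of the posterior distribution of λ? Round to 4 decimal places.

Σ counts = 20. Posterior: Gamma(shape = 6.6+20 = 26.6, rate = 1.2+3 = 4.2).
Mode = (α−1)/β = 25.6/4.2 = 6.0952.
Mean = α/β = 26.6/4.2 = 6.3333.
This is the posterior mode — the MAP estimate.

6.0952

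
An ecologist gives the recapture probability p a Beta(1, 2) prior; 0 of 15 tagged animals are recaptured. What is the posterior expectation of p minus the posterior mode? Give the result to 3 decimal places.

Posterior: Beta(1+0, 2+15) = Beta(1, 17).
Since α = 1 ≤ 1 and β > 1, the Beta density is monotone decreasing on [0,1]; the mode is at 0.
Mean = 1/(1+17) = 0.056.
Difference = 0.056 − 0.000 = 0.056.

0.056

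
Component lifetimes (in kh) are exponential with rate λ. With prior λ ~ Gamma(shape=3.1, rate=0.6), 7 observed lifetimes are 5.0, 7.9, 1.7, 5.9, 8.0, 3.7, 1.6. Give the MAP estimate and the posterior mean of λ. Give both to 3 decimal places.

λ_MAP = 0.265, E[λ|data] = 0.294

Σ times = 33.8. Posterior: Gamma(shape = 3.1+7 = 10.1, rate = 0.6+33.8 = 34.4).
Mode = (α−1)/β = 9.1/34.4 = 0.265.
Mean = α/β = 10.1/34.4 = 0.294.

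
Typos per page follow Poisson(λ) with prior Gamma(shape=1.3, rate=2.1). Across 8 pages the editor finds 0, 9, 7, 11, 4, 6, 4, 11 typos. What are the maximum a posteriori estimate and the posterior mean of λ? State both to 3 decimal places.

Σ counts = 52. Posterior: Gamma(shape = 1.3+52 = 53.3, rate = 2.1+8 = 10.1).
Mode = (α−1)/β = 52.3/10.1 = 5.178.
Mean = α/β = 53.3/10.1 = 5.277.
Right-skewed posterior ⇒ mode < mean.

MAP = 5.178, posterior mean = 5.277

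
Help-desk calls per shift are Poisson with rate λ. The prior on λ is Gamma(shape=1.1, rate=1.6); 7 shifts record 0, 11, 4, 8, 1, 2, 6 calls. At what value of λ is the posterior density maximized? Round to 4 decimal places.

3.7326

Σ counts = 32. Posterior: Gamma(shape = 1.1+32 = 33.1, rate = 1.6+7 = 8.6).
Mode = (α−1)/β = 32.1/8.6 = 3.7326.
Mean = α/β = 33.1/8.6 = 3.8488.
This is the posterior mode — the MAP estimate.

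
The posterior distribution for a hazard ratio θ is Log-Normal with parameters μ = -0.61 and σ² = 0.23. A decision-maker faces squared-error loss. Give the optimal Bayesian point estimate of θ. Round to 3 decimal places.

0.610

Mode = exp(μ − σ²) = exp(-0.84) = 0.432.
Mean = exp(μ + σ²/2) = exp(-0.495) = 0.610.
Squared-error loss ⇒ the optimal estimator is the posterior mean.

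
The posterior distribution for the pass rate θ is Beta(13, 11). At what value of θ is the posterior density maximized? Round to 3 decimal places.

0.545

Mode = (13−1)/(13+11−2) = 12/22 = 0.545.
Mean = 13/(13+11) = 13/24 = 0.542.
This is the posterior mode — the MAP estimate.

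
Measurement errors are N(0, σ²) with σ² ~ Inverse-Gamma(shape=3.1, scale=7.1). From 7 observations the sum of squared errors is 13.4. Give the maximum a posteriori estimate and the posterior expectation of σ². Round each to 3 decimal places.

Posterior: Inverse-Gamma(shape = 3.1+7/2 = 6.6, scale = 7.1+13.4/2 = 13.8).
Mode = β/(α+1) = 13.8/7.6 = 1.816.
Mean = β/(α−1) = 13.8/5.6 = 2.464.

MAP = 1.816; posterior mean = 2.464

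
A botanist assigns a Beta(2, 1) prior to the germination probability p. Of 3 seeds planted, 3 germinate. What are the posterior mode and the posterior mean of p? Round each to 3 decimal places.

Posterior: Beta(2+3, 1+0) = Beta(5, 1).
Since β = 1 ≤ 1 and α > 1, the Beta density is monotone increasing on [0,1]; the mode is at 1.
Mean = 5/(5+1) = 0.833.
Mode > mean: the posterior has a left tail.

p_MAP = 1.000, E[p|data] = 0.833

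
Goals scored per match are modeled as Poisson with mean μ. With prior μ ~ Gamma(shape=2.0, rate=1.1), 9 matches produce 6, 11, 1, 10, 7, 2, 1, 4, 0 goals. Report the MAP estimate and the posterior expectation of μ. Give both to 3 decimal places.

MAP estimate = 4.257, posterior expectation = 4.356

Σ counts = 42. Posterior: Gamma(shape = 2.0+42 = 44.0, rate = 1.1+9 = 10.1).
Mode = (α−1)/β = 43.0/10.1 = 4.257.
Mean = α/β = 44.0/10.1 = 4.356.
Right-skewed posterior ⇒ mode < mean.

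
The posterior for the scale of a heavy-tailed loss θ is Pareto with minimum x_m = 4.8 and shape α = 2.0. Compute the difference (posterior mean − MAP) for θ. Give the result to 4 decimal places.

4.8000

The Pareto density is strictly decreasing on [x_m, ∞), so the mode is x_m = 4.8000.
Mean = α·x_m/(α−1) = 2.0·4.8/1.0 = 9.6000.
Difference = 9.6000 − 4.8000 = 4.8000.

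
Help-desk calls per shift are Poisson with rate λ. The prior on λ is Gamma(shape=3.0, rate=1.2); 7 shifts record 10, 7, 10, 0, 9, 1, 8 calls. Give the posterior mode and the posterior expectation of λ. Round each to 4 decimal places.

Σ counts = 45. Posterior: Gamma(shape = 3.0+45 = 48.0, rate = 1.2+7 = 8.2).
Mode = (α−1)/β = 47.0/8.2 = 5.7317.
Mean = α/β = 48.0/8.2 = 5.8537.

MAP = 5.7317, posterior mean = 5.8537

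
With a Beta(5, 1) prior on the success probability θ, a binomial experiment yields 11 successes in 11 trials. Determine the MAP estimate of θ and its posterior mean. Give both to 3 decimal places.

MAP = 1.000; posterior mean = 0.941

Posterior: Beta(5+11, 1+0) = Beta(16, 1).
Since β = 1 ≤ 1 and α > 1, the Beta density is monotone increasing on [0,1]; the mode is at 1.
Mean = 16/(16+1) = 0.941.
The posterior is left-skewed, so the mode exceeds the mean.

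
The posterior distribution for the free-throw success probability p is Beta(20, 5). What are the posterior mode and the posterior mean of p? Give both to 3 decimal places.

MAP: 0.826. Posterior mean: 0.800.

Mode = (20−1)/(20+5−2) = 19/23 = 0.826.
Mean = 20/(20+5) = 20/25 = 0.800.
Left-skewed posterior ⇒ mean < mode.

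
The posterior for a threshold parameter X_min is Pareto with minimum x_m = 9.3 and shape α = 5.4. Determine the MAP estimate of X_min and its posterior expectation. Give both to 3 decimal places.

The Pareto density is strictly decreasing on [x_m, ∞), so the mode is x_m = 9.300.
Mean = α·x_m/(α−1) = 5.4·9.3/4.4 = 11.414.
Right-skewed posterior ⇒ mode < mean.

X_min_MAP = 9.300, E[X_min|data] = 11.414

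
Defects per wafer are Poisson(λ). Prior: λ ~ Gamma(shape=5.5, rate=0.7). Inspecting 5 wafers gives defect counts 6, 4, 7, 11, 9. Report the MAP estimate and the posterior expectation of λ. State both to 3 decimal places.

λ_MAP = 7.281, E[λ|data] = 7.456

Σ counts = 37. Posterior: Gamma(shape = 5.5+37 = 42.5, rate = 0.7+5 = 5.7).
Mode = (α−1)/β = 41.5/5.7 = 7.281.
Mean = α/β = 42.5/5.7 = 7.456.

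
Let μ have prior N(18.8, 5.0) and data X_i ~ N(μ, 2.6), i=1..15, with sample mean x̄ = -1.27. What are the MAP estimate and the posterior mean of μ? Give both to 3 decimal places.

Posterior for μ is Normal. Precision-weighted mean: (1/5.0·18.8 + 15/2.6·-1.27) / (1/5.0 + 15/2.6) = -0.598.
A Normal posterior is symmetric, so mode = mean.

MAP = -0.598, posterior mean = -0.598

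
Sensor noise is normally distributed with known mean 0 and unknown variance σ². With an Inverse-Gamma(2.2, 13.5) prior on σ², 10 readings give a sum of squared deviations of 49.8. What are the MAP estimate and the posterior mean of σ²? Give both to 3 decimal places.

Posterior: Inverse-Gamma(shape = 2.2+10/2 = 7.2, scale = 13.5+49.8/2 = 38.4).
Mode = β/(α+1) = 38.4/8.2 = 4.683.
Mean = β/(α−1) = 38.4/6.2 = 6.194.
The posterior is right-skewed, so the mean exceeds the mode.

σ²_MAP = 4.683, E[σ²|data] = 6.194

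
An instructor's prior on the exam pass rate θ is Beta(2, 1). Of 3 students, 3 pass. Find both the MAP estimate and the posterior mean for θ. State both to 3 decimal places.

Posterior: Beta(2+3, 1+0) = Beta(5, 1).
Since β = 1 ≤ 1 and α > 1, the Beta density is monotone increasing on [0,1]; the mode is at 1.
Mean = 5/(5+1) = 0.833.
The posterior is left-skewed, so the mode exceeds the mean.

MAP estimate = 1.000, posterior mean = 0.833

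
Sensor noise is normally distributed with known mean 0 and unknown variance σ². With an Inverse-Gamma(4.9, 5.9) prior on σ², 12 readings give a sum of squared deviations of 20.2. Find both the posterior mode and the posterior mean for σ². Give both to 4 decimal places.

Posterior: Inverse-Gamma(shape = 4.9+12/2 = 10.9, scale = 5.9+20.2/2 = 16.0).
Mode = β/(α+1) = 16.0/11.9 = 1.3445.
Mean = β/(α−1) = 16.0/9.9 = 1.6162.
The mean is pulled above the mode by the posterior's right skew.

MAP = 1.3445, posterior mean = 1.6162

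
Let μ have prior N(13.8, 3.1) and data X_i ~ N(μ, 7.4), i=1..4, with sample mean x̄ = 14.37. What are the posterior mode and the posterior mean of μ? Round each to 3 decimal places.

MAP = 14.157, posterior mean = 14.157

Posterior for μ is Normal. Precision-weighted mean: (1/3.1·13.8 + 4/7.4·14.37) / (1/3.1 + 4/7.4) = 14.157.
A Normal posterior is symmetric, so mode = mean.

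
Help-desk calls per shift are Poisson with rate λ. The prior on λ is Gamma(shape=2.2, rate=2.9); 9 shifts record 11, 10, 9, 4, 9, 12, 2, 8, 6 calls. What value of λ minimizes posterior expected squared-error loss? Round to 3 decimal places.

6.151

Σ counts = 71. Posterior: Gamma(shape = 2.2+71 = 73.2, rate = 2.9+9 = 11.9).
Mode = (α−1)/β = 72.2/11.9 = 6.067.
Mean = α/β = 73.2/11.9 = 6.151.
Squared-error loss ⇒ the optimal estimator is the posterior mean.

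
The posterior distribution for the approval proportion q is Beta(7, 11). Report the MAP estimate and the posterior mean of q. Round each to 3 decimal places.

MAP = 0.375, posterior mean = 0.389

Mode = (7−1)/(7+11−2) = 6/16 = 0.375.
Mean = 7/(7+11) = 7/18 = 0.389.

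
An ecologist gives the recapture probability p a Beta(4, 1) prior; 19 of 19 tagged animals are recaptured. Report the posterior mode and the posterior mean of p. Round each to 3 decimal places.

posterior mode = 1.000, posterior mean = 0.958

Posterior: Beta(4+19, 1+0) = Beta(23, 1).
Since β = 1 ≤ 1 and α > 1, the Beta density is monotone increasing on [0,1]; the mode is at 1.
Mean = 23/(23+1) = 0.958.
The mean is pulled below the mode by the posterior's left skew.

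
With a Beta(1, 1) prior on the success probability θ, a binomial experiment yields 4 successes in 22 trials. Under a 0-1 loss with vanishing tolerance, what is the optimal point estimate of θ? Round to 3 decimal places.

Posterior: Beta(1+4, 1+18) = Beta(5, 19).
Mode = (5−1)/(5+19−2) = 4/22 = 0.182.
With a flat prior the MAP equals the MLE, 4/22.
Mean = 5/(5+19) = 5/24 = 0.208.
This is the posterior mode — the MAP estimate.

0.182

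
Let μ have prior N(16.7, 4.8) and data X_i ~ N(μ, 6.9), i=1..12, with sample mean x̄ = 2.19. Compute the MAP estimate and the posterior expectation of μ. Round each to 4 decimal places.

μ_MAP = 3.7422, E[μ|data] = 3.7422

Posterior for μ is Normal. Precision-weighted mean: (1/4.8·16.7 + 12/6.9·2.19) / (1/4.8 + 12/6.9) = 3.7422.
A Normal posterior is symmetric, so mode = mean.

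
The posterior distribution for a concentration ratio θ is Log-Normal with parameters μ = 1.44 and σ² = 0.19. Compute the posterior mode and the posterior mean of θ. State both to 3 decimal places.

Mode = exp(μ − σ²) = exp(1.25) = 3.490.
Mean = exp(μ + σ²/2) = exp(1.535) = 4.641.

MAP = 3.490; posterior mean = 4.641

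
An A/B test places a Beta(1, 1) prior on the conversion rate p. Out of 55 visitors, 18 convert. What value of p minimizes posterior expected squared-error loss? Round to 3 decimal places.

Posterior: Beta(1+18, 1+37) = Beta(19, 38).
Mode = (19−1)/(19+38−2) = 18/55 = 0.327.
With a flat prior the MAP equals the MLE, 18/55.
Mean = 19/(19+38) = 19/57 = 0.333.
Squared-error loss ⇒ the optimal estimator is the posterior mean.

0.333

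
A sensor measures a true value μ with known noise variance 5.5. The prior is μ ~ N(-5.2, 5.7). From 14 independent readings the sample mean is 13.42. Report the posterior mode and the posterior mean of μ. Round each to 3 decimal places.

Posterior for μ is Normal. Precision-weighted mean: (1/5.7·-5.2 + 14/5.5·13.42) / (1/5.7 + 14/5.5) = 12.219.
A Normal posterior is symmetric, so mode = mean.

μ_MAP = 12.219, E[μ|data] = 12.219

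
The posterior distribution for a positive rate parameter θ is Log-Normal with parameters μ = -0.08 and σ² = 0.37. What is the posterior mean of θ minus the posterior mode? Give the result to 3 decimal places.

Mode = exp(μ − σ²) = exp(-0.45) = 0.638.
Mean = exp(μ + σ²/2) = exp(0.105) = 1.111.
Difference = 1.111 − 0.638 = 0.473.

0.473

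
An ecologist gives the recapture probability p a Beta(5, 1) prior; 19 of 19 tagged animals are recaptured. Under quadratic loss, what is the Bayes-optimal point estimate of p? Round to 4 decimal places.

Posterior: Beta(5+19, 1+0) = Beta(24, 1).
Since β = 1 ≤ 1 and α > 1, the Beta density is monotone increasing on [0,1]; the mode is at 1.
Mean = 24/(24+1) = 0.9600.
Quadratic loss ⇒ the optimal estimator is the posterior mean.

0.9600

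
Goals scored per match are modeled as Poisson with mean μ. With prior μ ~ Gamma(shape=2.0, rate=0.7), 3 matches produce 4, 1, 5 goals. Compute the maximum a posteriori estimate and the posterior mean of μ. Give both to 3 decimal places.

MAP: 2.973. Posterior mean: 3.243.

Σ counts = 10. Posterior: Gamma(shape = 2.0+10 = 12.0, rate = 0.7+3 = 3.7).
Mode = (α−1)/β = 11.0/3.7 = 2.973.
Mean = α/β = 12.0/3.7 = 3.243.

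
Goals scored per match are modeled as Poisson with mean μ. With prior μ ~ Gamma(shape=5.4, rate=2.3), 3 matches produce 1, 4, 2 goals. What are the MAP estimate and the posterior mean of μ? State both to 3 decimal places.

μ_MAP = 2.151, E[μ|data] = 2.340

Σ counts = 7. Posterior: Gamma(shape = 5.4+7 = 12.4, rate = 2.3+3 = 5.3).
Mode = (α−1)/β = 11.4/5.3 = 2.151.
Mean = α/β = 12.4/5.3 = 2.340.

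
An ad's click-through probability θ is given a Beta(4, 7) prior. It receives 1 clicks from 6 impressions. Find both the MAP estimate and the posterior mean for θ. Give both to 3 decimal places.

MAP = 0.267, posterior mean = 0.294

Posterior: Beta(4+1, 7+5) = Beta(5, 12).
Mode = (5−1)/(5+12−2) = 4/15 = 0.267.
Mean = 5/(5+12) = 5/17 = 0.294.
Mean > mode: the posterior has a right tail.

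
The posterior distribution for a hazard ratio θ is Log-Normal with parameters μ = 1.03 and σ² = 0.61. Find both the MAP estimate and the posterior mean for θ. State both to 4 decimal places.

Mode = exp(μ − σ²) = exp(0.42) = 1.5220.
Mean = exp(μ + σ²/2) = exp(1.335) = 3.8000.
Mean > mode: the posterior has a right tail.

MAP estimate = 1.5220, posterior mean = 3.8000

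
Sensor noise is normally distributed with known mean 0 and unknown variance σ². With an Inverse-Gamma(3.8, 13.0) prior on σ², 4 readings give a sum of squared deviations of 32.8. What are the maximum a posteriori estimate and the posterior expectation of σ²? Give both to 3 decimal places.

Posterior: Inverse-Gamma(shape = 3.8+4/2 = 5.8, scale = 13.0+32.8/2 = 29.4).
Mode = β/(α+1) = 29.4/6.8 = 4.324.
Mean = β/(α−1) = 29.4/4.8 = 6.125.
The posterior is right-skewed, so the mean exceeds the mode.

MAP = 4.324, posterior mean = 6.125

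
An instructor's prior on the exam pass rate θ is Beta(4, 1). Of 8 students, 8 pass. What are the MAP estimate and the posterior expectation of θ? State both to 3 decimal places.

MAP: 1.000. Posterior mean: 0.923.

Posterior: Beta(4+8, 1+0) = Beta(12, 1).
Since β = 1 ≤ 1 and α > 1, the Beta density is monotone increasing on [0,1]; the mode is at 1.
Mean = 12/(12+1) = 0.923.
The mean is pulled below the mode by the posterior's left skew.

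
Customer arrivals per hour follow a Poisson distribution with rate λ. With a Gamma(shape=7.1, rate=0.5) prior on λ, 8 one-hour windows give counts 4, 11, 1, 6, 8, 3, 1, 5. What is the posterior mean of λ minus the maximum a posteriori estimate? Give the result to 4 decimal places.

Σ counts = 39. Posterior: Gamma(shape = 7.1+39 = 46.1, rate = 0.5+8 = 8.5).
Mode = (α−1)/β = 45.1/8.5 = 5.3059.
Mean = α/β = 46.1/8.5 = 5.4235.
Difference = 5.4235 − 5.3059 = 0.1176.

0.1176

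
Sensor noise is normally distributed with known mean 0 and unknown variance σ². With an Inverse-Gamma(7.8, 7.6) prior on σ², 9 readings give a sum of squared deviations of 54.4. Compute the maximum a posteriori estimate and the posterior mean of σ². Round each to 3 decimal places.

Posterior: Inverse-Gamma(shape = 7.8+9/2 = 12.3, scale = 7.6+54.4/2 = 34.8).
Mode = β/(α+1) = 34.8/13.3 = 2.617.
Mean = β/(α−1) = 34.8/11.3 = 3.080.

MAP = 2.617; posterior mean = 3.080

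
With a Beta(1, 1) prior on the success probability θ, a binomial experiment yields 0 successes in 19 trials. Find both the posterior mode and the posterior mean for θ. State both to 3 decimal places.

MAP = 0.000; posterior mean = 0.048

Posterior: Beta(1+0, 1+19) = Beta(1, 20).
Since α = 1 ≤ 1 and β > 1, the Beta density is monotone decreasing on [0,1]; the mode is at 0.
Mean = 1/(1+20) = 0.048.
The posterior is right-skewed, so the mean exceeds the mode.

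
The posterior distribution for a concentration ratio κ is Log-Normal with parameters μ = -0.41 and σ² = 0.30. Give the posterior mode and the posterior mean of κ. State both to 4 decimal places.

MAP = 0.4916; posterior mean = 0.7711

Mode = exp(μ − σ²) = exp(-0.71) = 0.4916.
Mean = exp(μ + σ²/2) = exp(-0.260) = 0.7711.
Mean > mode: the posterior has a right tail.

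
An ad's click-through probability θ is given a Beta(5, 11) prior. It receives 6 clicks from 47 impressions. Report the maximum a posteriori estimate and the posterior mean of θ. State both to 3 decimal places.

θ_MAP = 0.164, E[θ|data] = 0.175

Posterior: Beta(5+6, 11+41) = Beta(11, 52).
Mode = (11−1)/(11+52−2) = 10/61 = 0.164.
Mean = 11/(11+52) = 11/63 = 0.175.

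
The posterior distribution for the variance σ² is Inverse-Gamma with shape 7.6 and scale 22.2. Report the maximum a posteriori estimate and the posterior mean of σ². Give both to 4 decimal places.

Mode = β/(α+1) = 22.2/8.6 = 2.5814.
Mean = β/(α−1) = 22.2/6.6 = 3.3636.
The mean is pulled above the mode by the posterior's right skew.

MAP = 2.5814; posterior mean = 3.3636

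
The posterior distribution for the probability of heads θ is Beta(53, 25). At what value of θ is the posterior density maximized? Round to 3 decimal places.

Mode = (53−1)/(53+25−2) = 52/76 = 0.684.
Mean = 53/(53+25) = 53/78 = 0.679.
This is the posterior mode — the MAP estimate.

0.684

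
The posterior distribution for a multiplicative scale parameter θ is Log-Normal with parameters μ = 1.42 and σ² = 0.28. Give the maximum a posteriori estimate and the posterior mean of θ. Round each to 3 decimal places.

MAP = 3.127; posterior mean = 4.759

Mode = exp(μ − σ²) = exp(1.14) = 3.127.
Mean = exp(μ + σ²/2) = exp(1.560) = 4.759.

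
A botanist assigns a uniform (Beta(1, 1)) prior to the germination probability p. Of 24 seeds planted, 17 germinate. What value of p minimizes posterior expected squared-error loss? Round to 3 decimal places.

0.692

Posterior: Beta(1+17, 1+7) = Beta(18, 8).
Mode = (18−1)/(18+8−2) = 17/24 = 0.708.
With a flat prior the MAP equals the MLE, 17/24.
Mean = 18/(18+8) = 18/26 = 0.692.
Squared-error loss ⇒ the optimal estimator is the posterior mean.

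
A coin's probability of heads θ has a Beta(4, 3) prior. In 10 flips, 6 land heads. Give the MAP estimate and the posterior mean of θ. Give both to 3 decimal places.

MAP estimate = 0.600, posterior mean = 0.588

Posterior: Beta(4+6, 3+4) = Beta(10, 7).
Mode = (10−1)/(10+7−2) = 9/15 = 0.600.
Mean = 10/(10+7) = 10/17 = 0.588.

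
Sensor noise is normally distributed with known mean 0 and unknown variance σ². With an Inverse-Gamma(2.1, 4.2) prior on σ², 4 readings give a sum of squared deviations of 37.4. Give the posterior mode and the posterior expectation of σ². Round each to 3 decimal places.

σ²_MAP = 4.490, E[σ²|data] = 7.387

Posterior: Inverse-Gamma(shape = 2.1+4/2 = 4.1, scale = 4.2+37.4/2 = 22.9).
Mode = β/(α+1) = 22.9/5.1 = 4.490.
Mean = β/(α−1) = 22.9/3.1 = 7.387.
Mean > mode: the posterior has a right tail.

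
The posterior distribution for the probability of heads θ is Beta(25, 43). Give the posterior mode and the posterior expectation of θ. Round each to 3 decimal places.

MAP = 0.364, posterior mean = 0.368

Mode = (25−1)/(25+43−2) = 24/66 = 0.364.
Mean = 25/(25+43) = 25/68 = 0.368.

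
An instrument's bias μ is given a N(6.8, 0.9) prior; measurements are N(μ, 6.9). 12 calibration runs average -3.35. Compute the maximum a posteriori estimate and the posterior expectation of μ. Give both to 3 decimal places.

Posterior for μ is Normal. Precision-weighted mean: (1/0.9·6.8 + 12/6.9·-3.35) / (1/0.9 + 12/6.9) = 0.607.
A Normal posterior is symmetric, so mode = mean.

MAP = 0.607; posterior mean = 0.607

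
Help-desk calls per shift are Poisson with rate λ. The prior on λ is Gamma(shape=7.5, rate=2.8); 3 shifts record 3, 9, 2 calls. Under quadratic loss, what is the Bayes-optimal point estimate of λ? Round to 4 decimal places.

Σ counts = 14. Posterior: Gamma(shape = 7.5+14 = 21.5, rate = 2.8+3 = 5.8).
Mode = (α−1)/β = 20.5/5.8 = 3.5345.
Mean = α/β = 21.5/5.8 = 3.7069.
Quadratic loss ⇒ the optimal estimator is the posterior mean.

3.7069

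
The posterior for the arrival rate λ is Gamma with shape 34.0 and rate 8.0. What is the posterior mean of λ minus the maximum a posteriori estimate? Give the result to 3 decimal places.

0.125

Mode = (α−1)/β = 33.0/8.0 = 4.125.
Mean = α/β = 34.0/8.0 = 4.250.
Difference = 4.250 − 4.125 = 0.125.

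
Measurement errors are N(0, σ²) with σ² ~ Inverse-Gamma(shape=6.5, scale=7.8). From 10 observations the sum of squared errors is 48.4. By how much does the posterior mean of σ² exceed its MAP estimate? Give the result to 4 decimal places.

Posterior: Inverse-Gamma(shape = 6.5+10/2 = 11.5, scale = 7.8+48.4/2 = 32.0).
Mode = β/(α+1) = 32.0/12.5 = 2.5600.
Mean = β/(α−1) = 32.0/10.5 = 3.0476.
Difference = 3.0476 − 2.5600 = 0.4876.
Right-skewed posterior ⇒ mode < mean.

0.4876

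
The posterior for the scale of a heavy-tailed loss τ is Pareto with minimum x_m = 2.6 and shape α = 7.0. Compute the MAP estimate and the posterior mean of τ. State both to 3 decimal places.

MAP: 2.600. Posterior mean: 3.033.

The Pareto density is strictly decreasing on [x_m, ∞), so the mode is x_m = 2.600.
Mean = α·x_m/(α−1) = 7.0·2.6/6.0 = 3.033.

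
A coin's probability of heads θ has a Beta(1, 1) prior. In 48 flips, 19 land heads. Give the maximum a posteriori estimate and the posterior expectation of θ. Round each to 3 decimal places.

Posterior: Beta(1+19, 1+29) = Beta(20, 30).
Mode = (20−1)/(20+30−2) = 19/48 = 0.396.
Mean = 20/(20+30) = 20/50 = 0.400.

MAP: 0.396. Posterior mean: 0.400.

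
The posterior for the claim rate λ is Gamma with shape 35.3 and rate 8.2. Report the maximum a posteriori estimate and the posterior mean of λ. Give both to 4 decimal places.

maximum a posteriori estimate = 4.1829, posterior mean = 4.3049

Mode = (α−1)/β = 34.3/8.2 = 4.1829.
Mean = α/β = 35.3/8.2 = 4.3049.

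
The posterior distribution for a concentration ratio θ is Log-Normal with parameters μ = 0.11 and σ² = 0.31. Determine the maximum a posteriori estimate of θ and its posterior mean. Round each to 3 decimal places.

Mode = exp(μ − σ²) = exp(-0.20) = 0.819.
Mean = exp(μ + σ²/2) = exp(0.265) = 1.303.

MAP = 0.819, posterior mean = 1.303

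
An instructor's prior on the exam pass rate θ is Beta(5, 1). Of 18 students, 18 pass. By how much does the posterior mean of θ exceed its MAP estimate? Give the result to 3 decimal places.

-0.042

Posterior: Beta(5+18, 1+0) = Beta(23, 1).
Since β = 1 ≤ 1 and α > 1, the Beta density is monotone increasing on [0,1]; the mode is at 1.
Mean = 23/(23+1) = 0.958.
Difference = 0.958 − 1.000 = -0.042.
The mean is pulled below the mode by the posterior's left skew.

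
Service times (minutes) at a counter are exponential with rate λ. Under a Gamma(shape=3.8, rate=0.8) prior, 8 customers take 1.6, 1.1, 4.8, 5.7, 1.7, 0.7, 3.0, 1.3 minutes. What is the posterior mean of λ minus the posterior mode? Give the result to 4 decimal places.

Σ times = 19.9. Posterior: Gamma(shape = 3.8+8 = 11.8, rate = 0.8+19.9 = 20.7).
Mode = (α−1)/β = 10.8/20.7 = 0.5217.
Mean = α/β = 11.8/20.7 = 0.5700.
Difference = 0.5700 − 0.5217 = 0.0483.

0.0483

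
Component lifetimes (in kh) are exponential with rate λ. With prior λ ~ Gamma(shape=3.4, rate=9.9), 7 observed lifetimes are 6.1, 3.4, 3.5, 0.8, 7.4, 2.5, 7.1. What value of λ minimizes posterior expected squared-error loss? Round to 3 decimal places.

Σ times = 30.8. Posterior: Gamma(shape = 3.4+7 = 10.4, rate = 9.9+30.8 = 40.7).
Mode = (α−1)/β = 9.4/40.7 = 0.231.
Mean = α/β = 10.4/40.7 = 0.256.
Squared-error loss ⇒ the optimal estimator is the posterior mean.

0.256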